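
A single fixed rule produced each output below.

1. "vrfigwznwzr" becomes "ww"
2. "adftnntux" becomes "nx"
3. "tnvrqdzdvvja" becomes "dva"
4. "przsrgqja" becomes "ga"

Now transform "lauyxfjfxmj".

Rule — keep one character in every 3, starting at position 3 (positions 3rd, 6th, 9th, ...), then delete the first character.
Applying that to "lauyxfjfxmj" gives "fx".

fx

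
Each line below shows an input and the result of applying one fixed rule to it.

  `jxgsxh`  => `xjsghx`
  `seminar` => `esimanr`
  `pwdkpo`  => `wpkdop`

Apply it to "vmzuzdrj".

mvuzdzjr

The pattern: swap each adjacent pair of characters (1↔2, 3↔4, ...).
On "vmzuzdrj" that produces "mvuzdzjr".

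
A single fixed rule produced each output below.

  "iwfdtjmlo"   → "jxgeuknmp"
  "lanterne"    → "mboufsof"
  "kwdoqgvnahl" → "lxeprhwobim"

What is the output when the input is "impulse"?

jnqvmtf

The transformation: shift every letter 1 place forward in the alphabet (wrapping around).
Doing the same to "impulse": "jnqvmtf".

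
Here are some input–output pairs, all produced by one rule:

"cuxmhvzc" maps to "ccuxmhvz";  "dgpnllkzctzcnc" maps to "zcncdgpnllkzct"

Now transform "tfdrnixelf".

lftfdrnixe

In each case the input is transformed by: move the first 3 characters to the end (rotate left by 3), then swap the front and back halves of the string.
For "tfdrnixelf" the result is "lftfdrnixe".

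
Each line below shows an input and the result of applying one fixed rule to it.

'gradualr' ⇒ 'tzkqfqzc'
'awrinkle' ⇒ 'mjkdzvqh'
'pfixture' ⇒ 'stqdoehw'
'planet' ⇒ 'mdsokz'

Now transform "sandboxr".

anwqrzmc

Rule — swap the front and back halves of the string, then shift every letter 1 place backward in the alphabet (wrapping around).
"sandboxr" → "boxrsand" → "anwqrzmc".
(Check on "gradualr": → "ualrgrad" → "tzkqfqzc" ✓)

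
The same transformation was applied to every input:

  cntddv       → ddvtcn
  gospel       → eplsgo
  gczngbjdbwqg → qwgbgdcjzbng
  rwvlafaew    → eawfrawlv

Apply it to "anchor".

ohrcan

The transformation: move the last 2 characters to the front (rotate right by 2), then take characters alternately from the front and the back (1st, last, 2nd, 2nd-last, ...).
Working it through for "anchor": intermediate "oranch", final "ohrcan".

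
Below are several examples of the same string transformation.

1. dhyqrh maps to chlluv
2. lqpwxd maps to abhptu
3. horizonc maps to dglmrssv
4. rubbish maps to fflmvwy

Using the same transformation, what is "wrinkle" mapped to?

In each case the input is transformed by: shift every letter 4 places forward in the alphabet (wrapping around), then sort the characters into alphabetical order.
"wrinkle" → "aimoprv".

aimoprv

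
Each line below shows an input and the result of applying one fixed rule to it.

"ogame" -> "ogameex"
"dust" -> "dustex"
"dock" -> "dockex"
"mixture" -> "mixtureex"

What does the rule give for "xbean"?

In each case the input is transformed by: append "ex".
Applying that to "xbean" gives "xbeanex".

xbeanex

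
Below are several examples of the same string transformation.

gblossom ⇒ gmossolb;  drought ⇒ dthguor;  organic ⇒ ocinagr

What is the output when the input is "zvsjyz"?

zzyjsv

The rule is to reverse the string, then move the last character to the front.
Applying both steps to "zvsjyz": "zyjsvz", then "zzyjsv".
(Check on "organic": → "cinagro" → "ocinagr" ✓)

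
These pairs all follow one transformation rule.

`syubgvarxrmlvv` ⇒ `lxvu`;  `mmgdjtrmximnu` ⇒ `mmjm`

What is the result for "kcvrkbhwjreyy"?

ewkc

What's happening: reverse the string, then keep one character in every 3, starting at position 3 (positions 3rd, 6th, 9th, ...).
Starting from "kcvrkbhwjreyy": after the first operation, "yyerjwhbkrvck"; after the second, "ewkc".
(Check on "syubgvarxrmlvv": → "vvlmrxravgbuys" → "lxvu" ✓)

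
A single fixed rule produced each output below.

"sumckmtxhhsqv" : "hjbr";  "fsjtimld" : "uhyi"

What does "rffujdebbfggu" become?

In each case the input is transformed by: shift every letter 11 places backward in the alphabet (wrapping around), then keep only the first 4 characters.
"rffujdebbfggu" → "guujystqquvvj" → "guuj".

guuj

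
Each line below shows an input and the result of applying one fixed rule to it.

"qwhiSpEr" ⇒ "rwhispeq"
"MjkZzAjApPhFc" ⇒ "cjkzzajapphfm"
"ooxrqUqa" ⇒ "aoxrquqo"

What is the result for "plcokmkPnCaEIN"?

nlcokmkpncaeip

In each case the input is transformed by: swap the first and last characters, then convert every letter to lowercase.
"plcokmkPnCaEIN" → "NlcokmkPnCaEIp" → "nlcokmkpncaeip".
(Check on "MjkZzAjApPhFc": → "cjkZzAjApPhFM" → "cjkzzajapphfm" ✓)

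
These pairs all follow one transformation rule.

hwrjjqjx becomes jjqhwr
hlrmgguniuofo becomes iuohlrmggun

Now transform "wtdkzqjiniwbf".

niwwtdkzqji

In each case the input is transformed by: delete the last 2 characters, then move the last 3 characters to the front (rotate right by 3).
"wtdkzqjiniwbf" → "wtdkzqjiniw" → "niwwtdkzqji".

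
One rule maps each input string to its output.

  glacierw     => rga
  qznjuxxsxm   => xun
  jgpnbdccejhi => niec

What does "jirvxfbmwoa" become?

What's happening: sort the characters into reverse alphabetical order, then keep one character in every 3, starting at position 2 (positions 2nd, 5th, 8th, ...).
On "jirvxfbmwoa": the first step gives "xwvromjifba", and the second then gives "woia".

woia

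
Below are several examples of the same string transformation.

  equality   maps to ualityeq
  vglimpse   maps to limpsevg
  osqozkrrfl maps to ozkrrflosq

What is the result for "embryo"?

mbryoe

Each output is the input with this applied: swap the front and back halves of the string, then move the last 2 characters to the front (rotate right by 2).
For "embryo", step one produces "ryoemb"; step two turns that into "mbryoe".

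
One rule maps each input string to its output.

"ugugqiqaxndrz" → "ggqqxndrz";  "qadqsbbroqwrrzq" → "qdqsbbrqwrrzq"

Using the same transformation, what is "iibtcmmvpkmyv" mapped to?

Rule — remove every vowel.
"iibtcmmvpkmyv" → "btcmmvpkmyv".

btcmmvpkmyv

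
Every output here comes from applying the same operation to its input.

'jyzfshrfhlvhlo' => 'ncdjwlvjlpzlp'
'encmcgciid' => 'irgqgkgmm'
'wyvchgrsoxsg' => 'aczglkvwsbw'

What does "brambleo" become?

fveqfpi

Each output is the input with this applied: delete the last character, then shift every letter 4 places forward in the alphabet (wrapping around).
On "brambleo": the first step gives "bramble", and the second then gives "fveqfpi".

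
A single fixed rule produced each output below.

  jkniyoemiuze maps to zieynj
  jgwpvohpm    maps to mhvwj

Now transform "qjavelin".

The rule is to keep every other character starting from the first (positions 1st, 3rd, 5th, ...), then reverse the string.
Working it through for "qjavelin": intermediate "qaei", final "ieaq".

ieaq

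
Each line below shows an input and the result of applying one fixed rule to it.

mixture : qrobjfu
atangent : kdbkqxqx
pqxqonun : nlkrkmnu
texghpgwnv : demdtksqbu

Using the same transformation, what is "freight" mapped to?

fdeqcob

What's happening: shift every letter 3 places backward in the alphabet (wrapping around), then move the first 3 characters to the end (rotate left by 3).
Starting from "freight": after the first operation, "cobfdeq"; after the second, "fdeqcob".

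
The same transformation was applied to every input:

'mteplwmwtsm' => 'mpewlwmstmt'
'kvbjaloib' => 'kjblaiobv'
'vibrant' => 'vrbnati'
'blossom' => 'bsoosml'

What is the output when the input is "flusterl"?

In each case the input is transformed by: swap each adjacent pair of characters (1↔2, 3↔4, ...), then move the first character to the end.
Applying both steps to "flusterl": "lfsuetlr", then "fsuetlrl".

fsuetlrl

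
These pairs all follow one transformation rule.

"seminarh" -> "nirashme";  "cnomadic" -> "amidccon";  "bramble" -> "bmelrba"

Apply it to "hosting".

Each output is the input with this applied: move the first 3 characters to the end (rotate left by 3), then swap each adjacent pair of characters (1↔2, 3↔4, ...).
Starting from "hosting": after the first operation, "tinghos"; after the second, "itgnohs".

itgnohs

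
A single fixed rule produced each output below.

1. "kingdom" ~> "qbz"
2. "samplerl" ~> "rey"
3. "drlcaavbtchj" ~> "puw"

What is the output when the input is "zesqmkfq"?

xsd

Looking at the pairs, the operation is to shift every letter 13 places forward in the alphabet (wrapping around) — i.e. ROT13, then keep only the last 3 characters.
Applying both steps to "zesqmkfq": "mrfdzxsd", then "xsd".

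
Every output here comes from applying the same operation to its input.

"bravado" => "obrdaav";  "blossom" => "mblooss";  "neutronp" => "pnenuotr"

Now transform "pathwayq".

qpaytahw

The pattern: swap the first and last characters, then take characters alternately from the front and the back (1st, last, 2nd, 2nd-last, ...).
Working it through for "pathwayq": intermediate "qathwayp", final "qpaytahw".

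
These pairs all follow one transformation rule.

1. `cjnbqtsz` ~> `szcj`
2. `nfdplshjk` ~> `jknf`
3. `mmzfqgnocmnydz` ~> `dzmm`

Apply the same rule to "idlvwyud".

What's happening: move the last 2 characters to the front (rotate right by 2), then keep only the first 4 characters.
So "idlvwyud" becomes "udid".

udid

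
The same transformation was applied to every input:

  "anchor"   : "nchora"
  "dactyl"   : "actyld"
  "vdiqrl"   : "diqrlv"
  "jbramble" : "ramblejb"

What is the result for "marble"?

The transformation: swap the front and back halves of the string, then move the last 2 characters to the front (rotate right by 2).
"marble" → "arblem".
(Check on "anchor": → "horanc" → "nchora" ✓)

arblem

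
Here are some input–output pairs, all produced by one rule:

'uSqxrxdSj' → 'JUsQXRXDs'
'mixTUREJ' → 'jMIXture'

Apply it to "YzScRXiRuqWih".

HyZsCrxIrUQwI

Rule — move the last character to the front, then flip the case of every letter.
On "YzScRXiRuqWih": the first step gives "hYzScRXiRuqWi", and the second then gives "HyZsCrxIrUQwI".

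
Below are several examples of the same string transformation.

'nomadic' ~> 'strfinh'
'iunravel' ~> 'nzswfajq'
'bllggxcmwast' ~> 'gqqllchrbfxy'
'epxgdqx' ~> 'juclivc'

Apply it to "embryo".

jrgwdt

The pattern: shift every letter 5 places forward in the alphabet (wrapping around).
Doing the same to "embryo": "jrgwdt".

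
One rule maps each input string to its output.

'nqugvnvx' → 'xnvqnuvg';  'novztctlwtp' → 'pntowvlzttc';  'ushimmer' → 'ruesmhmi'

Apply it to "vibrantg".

gvtinbar

The pattern: reverse the string, then take characters alternately from the front and the back (1st, last, 2nd, 2nd-last, ...).
On "vibrantg": the first step gives "gtnarbiv", and the second then gives "gvtinbar".
(Check on "ushimmer": → "remmihsu" → "ruesmhmi" ✓)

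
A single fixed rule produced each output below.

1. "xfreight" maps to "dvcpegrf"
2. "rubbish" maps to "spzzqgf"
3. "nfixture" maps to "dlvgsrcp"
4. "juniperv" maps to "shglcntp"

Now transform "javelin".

In each case the input is transformed by: shift every letter 2 places backward in the alphabet (wrapping around), then swap each adjacent pair of characters (1↔2, 3↔4, ...).
Working it through for "javelin": intermediate "hytcjgl", final "yhctgjl".

yhctgjl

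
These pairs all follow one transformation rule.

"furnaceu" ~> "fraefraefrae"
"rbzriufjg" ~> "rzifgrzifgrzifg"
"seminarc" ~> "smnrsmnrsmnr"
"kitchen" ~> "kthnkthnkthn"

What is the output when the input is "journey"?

In each case the input is transformed by: keep every other character starting from the first (positions 1st, 3rd, 5th, ...), then write the whole string 3 times in a row.
"journey" → "juny" → "junyjunyjuny".

junyjunyjuny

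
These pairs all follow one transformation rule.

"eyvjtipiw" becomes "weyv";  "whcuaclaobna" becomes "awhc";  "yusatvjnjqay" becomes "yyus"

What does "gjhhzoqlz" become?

zgjh

Each output is the input with this applied: move the first 3 characters to the end (rotate left by 3), then keep only the last 4 characters.
On "gjhhzoqlz": the first step gives "hzoqlzgjh", and the second then gives "zgjh".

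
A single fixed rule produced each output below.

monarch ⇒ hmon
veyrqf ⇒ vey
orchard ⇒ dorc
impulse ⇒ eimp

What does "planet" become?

The transformation: move the first 3 characters to the end (rotate left by 3), then delete the first 3 characters.
On "planet": the first step gives "netpla", and the second then gives "pla".

pla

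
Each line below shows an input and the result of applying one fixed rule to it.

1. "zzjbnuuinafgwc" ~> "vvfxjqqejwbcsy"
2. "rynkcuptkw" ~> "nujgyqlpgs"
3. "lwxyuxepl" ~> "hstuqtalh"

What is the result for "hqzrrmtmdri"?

The transformation: shift every letter 4 places backward in the alphabet (wrapping around).
Applying that to "hqzrrmtmdri" gives "dmvnnipizne".

dmvnnipizne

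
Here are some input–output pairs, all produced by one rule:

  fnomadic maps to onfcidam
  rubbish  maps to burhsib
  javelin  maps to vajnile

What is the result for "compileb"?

In each case the input is transformed by: move the first 3 characters to the end (rotate left by 3), then reverse the string.
Applying both steps to "compileb": "pilebcom", then "mocbelip".

mocbelip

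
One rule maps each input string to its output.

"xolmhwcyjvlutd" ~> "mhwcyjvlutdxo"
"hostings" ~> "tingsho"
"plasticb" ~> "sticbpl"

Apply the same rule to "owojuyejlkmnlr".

Looking at the pairs, the operation is to move the first 3 characters to the end (rotate left by 3), then delete the last character.
"owojuyejlkmnlr" → "juyejlkmnlrow".

juyejlkmnlrow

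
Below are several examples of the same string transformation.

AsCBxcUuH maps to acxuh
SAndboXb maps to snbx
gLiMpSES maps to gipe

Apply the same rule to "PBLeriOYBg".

Looking at the pairs, the operation is to keep every other character starting from the first (positions 1st, 3rd, 5th, ...), then convert every letter to lowercase.
On "PBLeriOYBg": the first step gives "PLrOB", and the second then gives "plrob".

plrob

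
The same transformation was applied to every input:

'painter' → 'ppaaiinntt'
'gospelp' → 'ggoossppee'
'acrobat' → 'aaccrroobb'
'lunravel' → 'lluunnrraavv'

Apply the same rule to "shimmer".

What's happening: delete the last 2 characters, then double every character.
Applying both steps to "shimmer": "shimm", then "sshhiimmmm".
(Check on "gospelp": → "gospe" → "ggoossppee" ✓)

sshhiimmmm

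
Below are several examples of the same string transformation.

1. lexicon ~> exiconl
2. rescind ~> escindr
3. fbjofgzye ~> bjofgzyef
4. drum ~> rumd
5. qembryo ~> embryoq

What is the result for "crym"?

rymc

Looking at the pairs, the operation is to move the first character to the end.
For "crym" the result is "rymc".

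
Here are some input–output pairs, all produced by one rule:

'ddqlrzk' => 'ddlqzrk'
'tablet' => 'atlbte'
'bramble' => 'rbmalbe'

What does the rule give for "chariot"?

In each case the input is transformed by: swap each adjacent pair of characters (1↔2, 3↔4, ...).
"chariot" → "hcraoit".

hcraoit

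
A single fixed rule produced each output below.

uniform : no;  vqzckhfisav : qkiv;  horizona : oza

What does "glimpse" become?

lp

What's happening: keep one character in every 3, starting at position 2 (positions 2nd, 5th, 8th, ...).
Doing the same to "glimpse": "lp".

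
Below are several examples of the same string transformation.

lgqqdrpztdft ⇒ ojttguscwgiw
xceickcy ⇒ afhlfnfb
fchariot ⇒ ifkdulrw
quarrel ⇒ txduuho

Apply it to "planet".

sodqhw

What's happening: shift every letter 3 places forward in the alphabet (wrapping around).
"planet" → "sodqhw".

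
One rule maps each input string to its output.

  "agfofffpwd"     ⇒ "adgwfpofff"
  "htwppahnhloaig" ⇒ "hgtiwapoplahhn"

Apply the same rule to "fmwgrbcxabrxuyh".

The pattern: take characters alternately from the front and the back (1st, last, 2nd, 2nd-last, ...).
On "fmwgrbcxabrxuyh" that produces "fhmywugxrrbbcax".

fhmywugxrrbbcax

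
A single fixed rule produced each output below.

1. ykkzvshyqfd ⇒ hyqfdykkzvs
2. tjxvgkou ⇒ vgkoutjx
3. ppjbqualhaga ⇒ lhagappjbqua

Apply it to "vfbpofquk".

ofqukvfbp

Each output is the input with this applied: move the last 3 characters to the front (rotate right by 3), then move the last 2 characters to the front (rotate right by 2).
"vfbpofquk" → "qukvfbpof" → "ofqukvfbp".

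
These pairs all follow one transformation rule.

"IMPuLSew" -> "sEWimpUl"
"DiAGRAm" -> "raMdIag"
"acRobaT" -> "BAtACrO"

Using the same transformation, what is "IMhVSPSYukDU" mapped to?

KduimHvspsyU

The pattern: flip the case of every letter, then move the last 3 characters to the front (rotate right by 3).
So "IMhVSPSYukDU" becomes "KduimHvspsyU".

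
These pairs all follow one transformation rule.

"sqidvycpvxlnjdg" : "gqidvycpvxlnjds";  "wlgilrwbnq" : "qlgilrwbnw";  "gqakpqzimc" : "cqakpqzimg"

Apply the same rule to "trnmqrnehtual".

lrnmqrnehtuat

In each case the input is transformed by: swap the first and last characters.
Doing the same to "trnmqrnehtual": "lrnmqrnehtuat".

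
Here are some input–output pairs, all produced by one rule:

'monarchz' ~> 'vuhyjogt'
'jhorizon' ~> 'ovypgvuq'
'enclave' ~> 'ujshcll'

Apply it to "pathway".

haodhfw

In each case the input is transformed by: shift every letter 7 places forward in the alphabet (wrapping around), then move the first character to the end.
Working it through for "pathway": intermediate "whaodhf", final "haodhfw".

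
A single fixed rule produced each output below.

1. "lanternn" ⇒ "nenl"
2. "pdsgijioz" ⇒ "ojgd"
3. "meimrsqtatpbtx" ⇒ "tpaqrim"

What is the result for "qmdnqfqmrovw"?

vrqqdq

The transformation: reverse the string, then keep every other character starting from the second (positions 2nd, 4th, 6th, ...).
Applying both steps to "qmdnqfqmrovw": "wvormqfqndmq", then "vrqqdq".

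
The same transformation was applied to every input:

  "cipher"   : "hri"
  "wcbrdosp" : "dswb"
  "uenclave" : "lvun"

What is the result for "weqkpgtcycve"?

tyvwqp

Rule — swap the front and back halves of the string, then keep every other character starting from the first (positions 1st, 3rd, 5th, ...).
Starting from "weqkpgtcycve": after the first operation, "tcycveweqkpg"; after the second, "tyvwqp".
(Check on "cipher": → "hercip" → "hri" ✓)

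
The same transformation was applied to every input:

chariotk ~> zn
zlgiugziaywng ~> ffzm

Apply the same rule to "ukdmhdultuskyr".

Rule — shift every letter 1 place backward in the alphabet (wrapping around), then keep one character in every 3, starting at position 3 (positions 3rd, 6th, 9th, ...).
"ukdmhdultuskyr" → "tjclgctkstrjxq" → "ccsj".

ccsj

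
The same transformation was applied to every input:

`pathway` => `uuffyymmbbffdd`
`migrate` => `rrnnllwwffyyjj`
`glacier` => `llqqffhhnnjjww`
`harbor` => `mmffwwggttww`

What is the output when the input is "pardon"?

uuffwwiittss

The transformation: double every character, then shift every letter 5 places forward in the alphabet (wrapping around).
"pardon" → "ppaarrddoonn" → "uuffwwiittss".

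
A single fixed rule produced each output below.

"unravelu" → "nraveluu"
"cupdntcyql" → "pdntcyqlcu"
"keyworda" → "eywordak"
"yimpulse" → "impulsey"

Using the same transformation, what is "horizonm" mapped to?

Each output is the input with this applied: move the last 3 characters to the front (rotate right by 3), then swap the front and back halves of the string.
Applying both steps to "horizonm": "onmhoriz", then "orizonmh".

orizonmh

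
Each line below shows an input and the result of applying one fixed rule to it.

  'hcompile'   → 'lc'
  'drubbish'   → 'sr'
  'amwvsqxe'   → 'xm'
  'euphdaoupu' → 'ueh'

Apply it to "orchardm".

dr

In each case the input is transformed by: swap the front and back halves of the string, then keep one character in every 3, starting at position 3 (positions 3rd, 6th, 9th, ...).
Doing the same to "orchardm": "dr".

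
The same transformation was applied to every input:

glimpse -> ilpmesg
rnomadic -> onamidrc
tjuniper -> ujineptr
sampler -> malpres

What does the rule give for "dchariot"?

The transformation: move the first character to the end, then swap each adjacent pair of characters (1↔2, 3↔4, ...).
Working it through for "dchariot": intermediate "chariotd", final "hcraoidt".

hcraoidt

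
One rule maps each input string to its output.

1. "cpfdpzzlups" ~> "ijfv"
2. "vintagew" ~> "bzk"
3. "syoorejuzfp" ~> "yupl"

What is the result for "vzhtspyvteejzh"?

bzekf

The pattern: keep one character in every 3, starting at position 1 (positions 1st, 4th, 7th, ...), then shift every letter 6 places forward in the alphabet (wrapping around).
Doing the same to "vzhtspyvteejzh": "bzekf".
(Check on "cpfdpzzlups": → "cdzp" → "ijfv" ✓)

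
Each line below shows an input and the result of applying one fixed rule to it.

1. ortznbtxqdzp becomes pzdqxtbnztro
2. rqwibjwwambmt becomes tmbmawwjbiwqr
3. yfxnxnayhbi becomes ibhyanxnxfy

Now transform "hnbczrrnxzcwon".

nowczxnrrzcbnh

Rule — reverse the string.
On "hnbczrrnxzcwon" that produces "nowczxnrrzcbnh".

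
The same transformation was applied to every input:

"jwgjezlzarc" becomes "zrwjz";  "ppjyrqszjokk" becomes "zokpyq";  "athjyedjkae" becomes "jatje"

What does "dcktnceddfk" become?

dfctc

The transformation: keep every other character starting from the second (positions 2nd, 4th, 6th, ...), then move the first 3 characters to the end (rotate left by 3).
Working it through for "dcktnceddfk": intermediate "ctcdf", final "dfctc".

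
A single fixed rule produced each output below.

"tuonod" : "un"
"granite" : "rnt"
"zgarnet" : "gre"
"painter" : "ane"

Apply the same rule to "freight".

Rule — delete the last character, then keep every other character starting from the second (positions 2nd, 4th, 6th, ...).
"freight" → "freigh" → "rih".
(Check on "painter": → "painte" → "ane" ✓)

rih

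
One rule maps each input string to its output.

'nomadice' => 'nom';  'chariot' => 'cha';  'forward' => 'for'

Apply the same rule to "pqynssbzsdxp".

In each case the input is transformed by: keep only the first 3 characters.
"pqynssbzsdxp" → "pqy".

pqy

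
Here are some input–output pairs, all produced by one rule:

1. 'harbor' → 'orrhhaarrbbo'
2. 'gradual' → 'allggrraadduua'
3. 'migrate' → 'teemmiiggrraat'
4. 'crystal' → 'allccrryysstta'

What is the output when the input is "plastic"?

iccppllaasstti

The transformation: double every character, then move the last 3 characters to the front (rotate right by 3).
Applying both steps to "plastic": "ppllaassttiicc", then "iccppllaasstti".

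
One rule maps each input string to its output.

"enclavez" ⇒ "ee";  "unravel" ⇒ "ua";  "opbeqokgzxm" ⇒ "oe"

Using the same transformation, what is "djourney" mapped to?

ue

In each case the input is transformed by: keep one character in every 3, starting at position 1 (positions 1st, 4th, 7th, ...), then keep only the vowels.
Applying both steps to "djourney": "due", then "ue".
(Check on "enclavez": → "ele" → "ee" ✓)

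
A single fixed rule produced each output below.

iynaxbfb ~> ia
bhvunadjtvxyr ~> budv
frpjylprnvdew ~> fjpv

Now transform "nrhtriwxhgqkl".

ntwg

Rule — move the last 2 characters to the front (rotate right by 2), then keep one character in every 3, starting at position 3 (positions 3rd, 6th, 9th, ...).
For "nrhtriwxhgqkl" the result is "ntwg".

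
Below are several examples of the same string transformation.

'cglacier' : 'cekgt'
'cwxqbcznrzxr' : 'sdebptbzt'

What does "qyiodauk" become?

Looking at the pairs, the operation is to delete the first 3 characters, then shift every letter 2 places forward in the alphabet (wrapping around).
On "qyiodauk": the first step gives "odauk", and the second then gives "qfcwm".

qfcwm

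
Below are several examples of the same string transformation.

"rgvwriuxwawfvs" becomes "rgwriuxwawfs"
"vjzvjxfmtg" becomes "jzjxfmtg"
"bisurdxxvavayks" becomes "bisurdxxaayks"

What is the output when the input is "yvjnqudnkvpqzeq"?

The transformation: remove every "v".
Applying that to "yvjnqudnkvpqzeq" gives "yjnqudnkpqzeq".

yjnqudnkpqzeq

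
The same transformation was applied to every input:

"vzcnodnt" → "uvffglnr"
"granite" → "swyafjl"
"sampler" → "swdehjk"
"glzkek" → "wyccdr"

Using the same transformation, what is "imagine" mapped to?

swyaaef

Looking at the pairs, the operation is to sort the characters into alphabetical order, then shift every letter 8 places backward in the alphabet (wrapping around).
Working it through for "imagine": intermediate "aegiimn", final "swyaaef".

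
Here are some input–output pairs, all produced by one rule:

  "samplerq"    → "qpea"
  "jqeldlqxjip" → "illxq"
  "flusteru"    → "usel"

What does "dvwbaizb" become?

What's happening: keep every other character starting from the second (positions 2nd, 4th, 6th, ...), then swap the first and last characters.
"dvwbaizb" → "vbib" → "bbiv".

bbiv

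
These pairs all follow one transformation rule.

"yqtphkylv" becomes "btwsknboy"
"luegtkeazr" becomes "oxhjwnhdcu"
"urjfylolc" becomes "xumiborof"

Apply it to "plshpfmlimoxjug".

The pattern: shift every letter 3 places forward in the alphabet (wrapping around).
"plshpfmlimoxjug" → "sovksipolpramxj".

sovksipolpramxj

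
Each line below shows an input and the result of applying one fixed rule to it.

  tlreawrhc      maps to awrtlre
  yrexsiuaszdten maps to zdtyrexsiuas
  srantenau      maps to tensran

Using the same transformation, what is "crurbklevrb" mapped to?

The rule is to delete the last 2 characters, then move the last 3 characters to the front (rotate right by 3).
For "crurbklevrb", step one produces "crurbklev"; step two turns that into "levcrurbk".

levcrurbk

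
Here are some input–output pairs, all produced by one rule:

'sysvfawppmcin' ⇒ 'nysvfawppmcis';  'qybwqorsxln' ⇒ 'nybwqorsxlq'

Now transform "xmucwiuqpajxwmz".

The rule is to swap the first and last characters.
So "xmucwiuqpajxwmz" becomes "zmucwiuqpajxwmx".

zmucwiuqpajxwmx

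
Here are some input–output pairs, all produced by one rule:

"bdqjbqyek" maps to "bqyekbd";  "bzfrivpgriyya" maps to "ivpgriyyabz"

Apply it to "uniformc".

The rule is to move the first 2 characters to the end (rotate left by 2), then delete the first 2 characters.
Applying both steps to "uniformc": "iformcun", then "ormcun".

ormcun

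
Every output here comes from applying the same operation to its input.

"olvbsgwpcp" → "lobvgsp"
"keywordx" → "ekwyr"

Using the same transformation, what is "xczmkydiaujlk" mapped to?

cxmzykidua

Looking at the pairs, the operation is to swap each adjacent pair of characters (1↔2, 3↔4, ...), then delete the last 3 characters.
So "xczmkydiaujlk" becomes "cxmzykidua".
(Check on "keywordx": → "ekwyroxd" → "ekwyr" ✓)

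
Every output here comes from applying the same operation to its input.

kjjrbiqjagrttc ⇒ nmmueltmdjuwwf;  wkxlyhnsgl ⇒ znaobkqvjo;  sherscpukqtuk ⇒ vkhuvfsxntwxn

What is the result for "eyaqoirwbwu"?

The pattern: shift every letter 3 places forward in the alphabet (wrapping around).
For "eyaqoirwbwu" the result is "hbdtrluzezx".

hbdtrluzezx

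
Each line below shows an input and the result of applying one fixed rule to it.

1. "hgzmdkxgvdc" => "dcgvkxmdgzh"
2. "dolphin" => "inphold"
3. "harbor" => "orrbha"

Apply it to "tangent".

ntgeant

Each output is the input with this applied: reverse the string, then swap each adjacent pair of characters (1↔2, 3↔4, ...).
"tangent" → "tnegnat" → "ntgeant".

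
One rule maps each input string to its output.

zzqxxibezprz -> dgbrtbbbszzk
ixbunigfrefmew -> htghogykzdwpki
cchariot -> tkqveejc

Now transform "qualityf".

Looking at the pairs, the operation is to shift every letter 2 places forward in the alphabet (wrapping around), then swap the front and back halves of the string.
"qualityf" → "swcnkvah" → "kvahswcn".

kvahswcn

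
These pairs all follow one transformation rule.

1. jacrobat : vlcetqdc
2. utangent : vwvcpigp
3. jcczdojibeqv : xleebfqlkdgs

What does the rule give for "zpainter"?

tbrckpvg

In each case the input is transformed by: shift every letter 2 places forward in the alphabet (wrapping around), then move the last character to the front.
Doing the same to "zpainter": "tbrckpvg".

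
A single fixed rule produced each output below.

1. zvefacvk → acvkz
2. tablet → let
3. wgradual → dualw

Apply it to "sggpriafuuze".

Rule — swap the front and back halves of the string, then delete the last 3 characters.
Working it through for "sggpriafuuze": intermediate "afuuzesggpri", final "afuuzesgg".
(Check on "zvefacvk": → "acvkzvef" → "acvkz" ✓)

afuuzesgg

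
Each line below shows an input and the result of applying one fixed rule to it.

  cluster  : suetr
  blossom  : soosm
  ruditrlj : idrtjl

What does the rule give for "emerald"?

What's happening: swap each adjacent pair of characters (1↔2, 3↔4, ...), then delete the first 2 characters.
Applying both steps to "emerald": "merelad", then "relad".

relad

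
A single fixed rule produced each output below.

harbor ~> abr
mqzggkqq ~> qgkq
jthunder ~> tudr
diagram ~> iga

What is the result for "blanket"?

The pattern: keep every other character starting from the second (positions 2nd, 4th, 6th, ...).
Doing the same to "blanket": "lne".

lne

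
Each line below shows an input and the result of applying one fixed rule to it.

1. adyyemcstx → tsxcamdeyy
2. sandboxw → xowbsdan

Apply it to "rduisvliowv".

What's happening: move the last 2 characters to the front (rotate right by 2), then take characters alternately from the front and the back (1st, last, 2nd, 2nd-last, ...).
For "rduisvliowv", step one produces "wvrduisvlio"; step two turns that into "wovirldvusi".

wovirldvusi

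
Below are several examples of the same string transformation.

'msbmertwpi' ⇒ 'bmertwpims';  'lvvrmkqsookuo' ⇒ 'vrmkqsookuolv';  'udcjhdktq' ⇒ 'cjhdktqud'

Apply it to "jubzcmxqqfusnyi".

Looking at the pairs, the operation is to move the first 2 characters to the end (rotate left by 2).
Doing the same to "jubzcmxqqfusnyi": "bzcmxqqfusnyiju".

bzcmxqqfusnyiju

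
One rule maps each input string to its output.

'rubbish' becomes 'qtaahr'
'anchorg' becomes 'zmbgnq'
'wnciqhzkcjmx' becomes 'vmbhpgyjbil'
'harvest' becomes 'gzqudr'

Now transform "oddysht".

nccxrg

The pattern: shift every letter 1 place backward in the alphabet (wrapping around), then delete the last character.
Working it through for "oddysht": intermediate "nccxrgs", final "nccxrg".
(Check on "anchorg": → "zmbgnqf" → "zmbgnq" ✓)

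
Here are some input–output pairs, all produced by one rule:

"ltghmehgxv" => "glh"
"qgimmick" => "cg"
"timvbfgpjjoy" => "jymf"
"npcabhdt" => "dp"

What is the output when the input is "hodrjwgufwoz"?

fzdw

In each case the input is transformed by: swap the front and back halves of the string, then keep one character in every 3, starting at position 3 (positions 3rd, 6th, 9th, ...).
For "hodrjwgufwoz", step one produces "gufwozhodrjw"; step two turns that into "fzdw".
(Check on "qgimmick": → "mickqgim" → "cg" ✓)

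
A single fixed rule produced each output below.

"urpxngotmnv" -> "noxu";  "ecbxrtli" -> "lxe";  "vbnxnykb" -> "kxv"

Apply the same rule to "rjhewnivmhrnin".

In each case the input is transformed by: reverse the string, then keep one character in every 3, starting at position 2 (positions 2nd, 5th, 8th, ...).
Applying both steps to "rjhewnivmhrnin": "ninrhmvinwehjr", then "ihier".

ihier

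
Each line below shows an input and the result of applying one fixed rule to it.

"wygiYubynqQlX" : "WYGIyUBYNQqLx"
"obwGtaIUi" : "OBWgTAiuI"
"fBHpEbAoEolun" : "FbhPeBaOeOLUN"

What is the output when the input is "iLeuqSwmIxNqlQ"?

Each output is the input with this applied: flip the case of every letter.
Doing the same to "iLeuqSwmIxNqlQ": "IlEUQsWMiXnQLq".

IlEUQsWMiXnQLq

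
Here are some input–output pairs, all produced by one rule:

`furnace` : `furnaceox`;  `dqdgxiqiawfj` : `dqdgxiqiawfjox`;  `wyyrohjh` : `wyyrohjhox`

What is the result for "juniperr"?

The transformation: append "ox".
Applying that to "juniperr" gives "juniperrox".

juniperrox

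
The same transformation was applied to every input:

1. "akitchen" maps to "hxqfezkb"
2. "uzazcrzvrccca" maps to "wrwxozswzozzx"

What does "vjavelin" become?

Looking at the pairs, the operation is to shift every letter 3 places backward in the alphabet (wrapping around), then swap each adjacent pair of characters (1↔2, 3↔4, ...).
Working it through for "vjavelin": intermediate "sgxsbifk", final "gssxibkf".

gssxibkf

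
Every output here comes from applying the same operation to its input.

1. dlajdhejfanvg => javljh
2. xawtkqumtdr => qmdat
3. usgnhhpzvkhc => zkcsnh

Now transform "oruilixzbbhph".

The rule is to keep every other character starting from the second (positions 2nd, 4th, 6th, ...), then move the last 3 characters to the front (rotate right by 3).
Starting from "oruilixzbbhph": after the first operation, "riizbp"; after the second, "zbprii".

zbprii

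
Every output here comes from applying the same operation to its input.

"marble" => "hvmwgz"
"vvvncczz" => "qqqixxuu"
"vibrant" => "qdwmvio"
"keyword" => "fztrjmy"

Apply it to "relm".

What's happening: shift every letter 5 places backward in the alphabet (wrapping around).
"relm" → "mzgh".

mzgh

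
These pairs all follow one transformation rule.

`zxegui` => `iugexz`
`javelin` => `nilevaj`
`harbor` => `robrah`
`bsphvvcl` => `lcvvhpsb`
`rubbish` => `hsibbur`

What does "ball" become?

llab

The transformation: reverse the string.
On "ball" that produces "llab".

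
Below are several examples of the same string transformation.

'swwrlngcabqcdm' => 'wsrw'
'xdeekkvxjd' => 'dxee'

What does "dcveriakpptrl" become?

The transformation: swap each adjacent pair of characters (1↔2, 3↔4, ...), then keep only the first 4 characters.
Applying both steps to "dcveriakpptrl": "cdevirkapprtl", then "cdev".
(Check on "xdeekkvxjd": → "dxeekkxvdj" → "dxee" ✓)

cdev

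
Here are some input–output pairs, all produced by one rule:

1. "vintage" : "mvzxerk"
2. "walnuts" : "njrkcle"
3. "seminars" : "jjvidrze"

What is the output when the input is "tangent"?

Looking at the pairs, the operation is to shift every letter 9 places backward in the alphabet (wrapping around), then take characters alternately from the front and the back (1st, last, 2nd, 2nd-last, ...).
On "tangent": the first step gives "krexvek", and the second then gives "kkreevx".
(Check on "vintage": → "mzekrxv" → "mvzxerk" ✓)

kkreevx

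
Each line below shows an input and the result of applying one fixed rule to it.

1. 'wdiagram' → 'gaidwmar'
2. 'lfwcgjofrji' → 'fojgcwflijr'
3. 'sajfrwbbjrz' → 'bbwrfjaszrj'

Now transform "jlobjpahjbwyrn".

wbjhapjboljnry

Each output is the input with this applied: move the last 3 characters to the front (rotate right by 3), then reverse the string.
"jlobjpahjbwyrn" → "yrnjlobjpahjbw" → "wbjhapjboljnry".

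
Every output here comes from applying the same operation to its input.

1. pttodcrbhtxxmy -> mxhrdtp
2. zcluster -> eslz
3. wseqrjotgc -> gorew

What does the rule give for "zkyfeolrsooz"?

The rule is to reverse the string, then keep every other character starting from the second (positions 2nd, 4th, 6th, ...).
For "zkyfeolrsooz", step one produces "zoosrloefykz"; step two turns that into "osleyz".

osleyz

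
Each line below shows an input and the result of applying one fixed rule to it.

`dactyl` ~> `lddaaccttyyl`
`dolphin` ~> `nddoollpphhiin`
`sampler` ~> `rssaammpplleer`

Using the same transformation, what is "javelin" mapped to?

njjaavveelliin

What's happening: double every character, then move the last character to the front.
Applying both steps to "javelin": "jjaavveelliinn", then "njjaavveelliin".
(Check on "dactyl": → "ddaaccttyyll" → "lddaaccttyyl" ✓)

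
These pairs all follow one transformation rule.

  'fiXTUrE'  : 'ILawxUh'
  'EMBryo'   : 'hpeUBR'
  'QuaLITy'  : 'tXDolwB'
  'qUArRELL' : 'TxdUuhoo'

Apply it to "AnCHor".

What's happening: shift every letter 3 places forward in the alphabet (wrapping around), then flip the case of every letter.
Starting from "AnCHor": after the first operation, "DqFKru"; after the second, "dQfkRU".
(Check on "EMBryo": → "HPEubr" → "hpeUBR" ✓)

dQfkRU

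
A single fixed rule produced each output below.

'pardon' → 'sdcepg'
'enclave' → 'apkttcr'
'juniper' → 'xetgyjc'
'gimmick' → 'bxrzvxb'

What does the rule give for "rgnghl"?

vwagvc

Each output is the input with this applied: shift every letter 11 places backward in the alphabet (wrapping around), then move the first 3 characters to the end (rotate left by 3).
Applying both steps to "rgnghl": "gvcvwa", then "vwagvc".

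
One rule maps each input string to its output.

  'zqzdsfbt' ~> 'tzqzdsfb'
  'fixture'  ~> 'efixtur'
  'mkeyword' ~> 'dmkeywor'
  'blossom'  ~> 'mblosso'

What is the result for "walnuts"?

Rule — move the last character to the front.
"walnuts" → "swalnut".

swalnut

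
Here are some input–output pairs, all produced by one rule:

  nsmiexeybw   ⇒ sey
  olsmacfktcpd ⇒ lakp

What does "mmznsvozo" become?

msz

The pattern: keep one character in every 3, starting at position 2 (positions 2nd, 5th, 8th, ...).
So "mmznsvozo" becomes "msz".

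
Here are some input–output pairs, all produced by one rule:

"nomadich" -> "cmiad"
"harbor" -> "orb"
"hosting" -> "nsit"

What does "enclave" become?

vcal

In each case the input is transformed by: take characters alternately from the front and the back (1st, last, 2nd, 2nd-last, ...), then delete the first 3 characters.
Working it through for "enclave": intermediate "eenvcal", final "vcal".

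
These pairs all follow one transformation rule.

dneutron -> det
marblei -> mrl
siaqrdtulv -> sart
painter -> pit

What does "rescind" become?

The transformation: delete the last 2 characters, then keep every other character starting from the first (positions 1st, 3rd, 5th, ...).
"rescind" → "rsi".

rsi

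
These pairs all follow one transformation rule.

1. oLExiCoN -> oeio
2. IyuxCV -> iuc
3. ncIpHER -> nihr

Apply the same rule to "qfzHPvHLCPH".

The transformation: keep every other character starting from the first (positions 1st, 3rd, 5th, ...), then convert every letter to lowercase.
So "qfzHPvHLCPH" becomes "qzphch".

qzphch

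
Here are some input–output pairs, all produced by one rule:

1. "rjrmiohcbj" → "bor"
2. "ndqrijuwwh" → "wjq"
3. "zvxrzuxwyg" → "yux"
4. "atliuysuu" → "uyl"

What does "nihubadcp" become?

pah

Rule — keep one character in every 3, starting at position 3 (positions 3rd, 6th, 9th, ...), then reverse the string.
Applying both steps to "nihubadcp": "hap", then "pah".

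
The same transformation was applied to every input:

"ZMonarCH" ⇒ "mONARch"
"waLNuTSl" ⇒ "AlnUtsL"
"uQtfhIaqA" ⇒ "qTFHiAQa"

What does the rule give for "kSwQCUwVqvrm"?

The transformation: delete the first character, then flip the case of every letter.
Working it through for "kSwQCUwVqvrm": intermediate "SwQCUwVqvrm", final "sWqcuWvQVRM".

sWqcuWvQVRM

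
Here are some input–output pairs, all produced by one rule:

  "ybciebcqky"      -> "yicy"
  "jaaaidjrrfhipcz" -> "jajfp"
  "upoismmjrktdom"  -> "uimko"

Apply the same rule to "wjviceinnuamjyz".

The transformation: keep one character in every 3, starting at position 1 (positions 1st, 4th, 7th, ...).
Applying that to "wjviceinnuamjyz" gives "wiiuj".

wiiuj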